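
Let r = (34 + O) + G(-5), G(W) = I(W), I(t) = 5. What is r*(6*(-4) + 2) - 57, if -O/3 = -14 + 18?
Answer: -651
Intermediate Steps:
O = -12 (O = -3*(-14 + 18) = -3*4 = -12)
G(W) = 5
r = 27 (r = (34 - 12) + 5 = 22 + 5 = 27)
r*(6*(-4) + 2) - 57 = 27*(6*(-4) + 2) - 57 = 27*(-24 + 2) - 57 = 27*(-22) - 57 = -594 - 57 = -651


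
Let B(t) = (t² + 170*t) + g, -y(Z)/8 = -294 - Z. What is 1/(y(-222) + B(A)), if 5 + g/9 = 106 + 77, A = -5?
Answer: 1/1353 ≈ 0.00073910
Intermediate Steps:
y(Z) = 2352 + 8*Z (y(Z) = -8*(-294 - Z) = 2352 + 8*Z)
g = 1602 (g = -45 + 9*(106 + 77) = -45 + 9*183 = -45 + 1647 = 1602)
B(t) = 1602 + t² + 170*t (B(t) = (t² + 170*t) + 1602 = 1602 + t² + 170*t)
1/(y(-222) + B(A)) = 1/((2352 + 8*(-222)) + (1602 + (-5)² + 170*(-5))) = 1/((2352 - 1776) + (1602 + 25 - 850)) = 1/(576 + 777) = 1/1353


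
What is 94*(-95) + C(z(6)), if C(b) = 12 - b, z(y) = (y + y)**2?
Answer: -9062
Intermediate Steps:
z(y) = 4*y**2 (z(y) = (2*y)**2 = 4*y**2)
94*(-95) + C(z(6)) = 94*(-95) + (12 - 4*6**2) = -8930 + (12 - 4*36) = -8930 + (12 - 1*144) = -8930 + (12 - 144) = -8930 - 132 = -9062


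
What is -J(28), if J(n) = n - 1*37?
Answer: 9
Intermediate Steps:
J(n) = -37 + n (J(n) = n - 37 = -37 + n)
-J(28) = -(-37 + 28) = -1*(-9) = 9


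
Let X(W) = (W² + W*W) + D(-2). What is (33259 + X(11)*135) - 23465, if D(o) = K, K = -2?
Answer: 42194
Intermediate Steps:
D(o) = -2
X(W) = -2 + 2*W² (X(W) = (W² + W*W) - 2 = (W² + W²) - 2 = 2*W² - 2 = -2 + 2*W²)
(33259 + X(11)*135) - 23465 = (33259 + (-2 + 2*11²)*135) - 23465 = (33259 + (-2 + 2*121)*135) - 23465 = (33259 + (-2 + 242)*135) - 23465 = (33259 + 240*135) - 23465 = (33259 + 32400) - 23465 = 65659 - 23465 = 42194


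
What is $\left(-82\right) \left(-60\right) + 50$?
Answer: $4970$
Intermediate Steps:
$\left(-82\right) \left(-60\right) + 50 = 4920 + 50 = 4970$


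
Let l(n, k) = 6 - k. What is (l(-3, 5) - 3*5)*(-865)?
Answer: 12110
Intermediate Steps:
(l(-3, 5) - 3*5)*(-865) = ((6 - 1*5) - 3*5)*(-865) = ((6 - 5) - 15)*(-865) = (1 - 15)*(-865) = -14*(-865) = 12110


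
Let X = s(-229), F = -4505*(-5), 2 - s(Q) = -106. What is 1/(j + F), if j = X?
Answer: 1/22633 ≈ 4.4183e-5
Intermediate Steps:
s(Q) = 108 (s(Q) = 2 - 1*(-106) = 2 + 106 = 108)
F = 22525
X = 108
j = 108
1/(j + F) = 1/(108 + 22525) = 1/22633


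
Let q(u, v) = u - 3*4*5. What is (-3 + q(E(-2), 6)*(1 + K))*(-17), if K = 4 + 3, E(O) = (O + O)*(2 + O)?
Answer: 8211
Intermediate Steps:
E(O) = 2*O*(2 + O) (E(O) = (2*O)*(2 + O) = 2*O*(2 + O))
q(u, v) = -60 + u (q(u, v) = u - 12*5 = u - 60 = -60 + u)
K = 7
(-3 + q(E(-2), 6)*(1 + K))*(-17) = (-3 + (-60 + 2*(-2)*(2 - 2))*(1 + 7))*(-17) = (-3 + (-60 + 2*(-2)*0)*8)*(-17) = (-3 + (-60 + 0)*8)*(-17) = (-3 - 60*8)*(-17) = (-3 - 480)*(-17) = -483*(-17) = 8211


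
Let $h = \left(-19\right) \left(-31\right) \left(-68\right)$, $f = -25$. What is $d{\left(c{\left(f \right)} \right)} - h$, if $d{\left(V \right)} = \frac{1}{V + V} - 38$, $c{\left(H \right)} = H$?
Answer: $\frac{2000699}{50} \approx 40014.0$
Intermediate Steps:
$d{\left(V \right)} = -38 + \frac{1}{2 V}$ ($d{\left(V \right)} = \frac{1}{2 V} - 38 = -38 + \frac{1}{2 V}$)
$h = -40052$ ($h = 589 \left(-68\right) = -40052$)
$d{\left(c{\left(f \right)} \right)} - h = \left(-38 + \frac{1}{2 \left(-25\right)}\right) - -40052 = \left(-38 + \frac{1}{2} \left(- \frac{1}{25}\right)\right) + 40052 = \left(-38 - \frac{1}{50}\right) + 40052 = - \frac{1901}{50} + 40052 = \frac{2000699}{50}$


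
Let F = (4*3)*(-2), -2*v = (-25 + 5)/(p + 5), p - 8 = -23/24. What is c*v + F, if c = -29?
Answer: -13896/289 ≈ -48.083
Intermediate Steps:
p = 169/24 (p = 8 - 23/24 = 169/24 ≈ 7.0417)
v = 240/289 (v = -(-25 + 5)/(2*(169/24 + 5)) = -(-10)/289/24 = -(-10)*24/289 = -½*(-480/289) = 240/289 ≈ 0.83045)
F = -24 (F = 12*(-2) = -24)
c*v + F = -29*240/289 - 24 = -6960/289 - 24 = -13896/289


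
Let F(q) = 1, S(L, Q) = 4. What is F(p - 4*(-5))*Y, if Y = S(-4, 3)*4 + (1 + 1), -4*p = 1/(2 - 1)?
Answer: 18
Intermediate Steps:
p = -¼ (p = -1/(4*(2 - 1)) = -¼/1 = -¼*1 = -¼ ≈ -0.25000)
Y = 18 (Y = 4*4 + (1 + 1) = 16 + 2 = 18)
F(p - 4*(-5))*Y = 1*18 = 18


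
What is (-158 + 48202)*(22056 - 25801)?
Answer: -179924780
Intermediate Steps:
(-158 + 48202)*(22056 - 25801) = 48044*(-3745) = -179924780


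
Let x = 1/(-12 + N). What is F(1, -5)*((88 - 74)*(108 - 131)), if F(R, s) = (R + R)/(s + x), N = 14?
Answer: 1288/9 ≈ 143.11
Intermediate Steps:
x = ½ (x = 1/(-12 + 14) = 1/2 = ½ ≈ 0.50000)
F(R, s) = 2*R/(½ + s) (F(R, s) = (R + R)/(s + ½) = (2*R)/(½ + s) = 2*R/(½ + s))
F(1, -5)*((88 - 74)*(108 - 131)) = (4*1/(1 + 2*(-5)))*((88 - 74)*(108 - 131)) = (4*1/(1 - 10))*(14*(-23)) = (4*1/(-9))*(-322) = (4*1*(-⅑))*(-322) = -4/9*(-322) = 1288/9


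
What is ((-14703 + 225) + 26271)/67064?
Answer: 11793/67064 ≈ 0.17585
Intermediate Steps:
((-14703 + 225) + 26271)/67064 = (-14478 + 26271)*(1/67064) = 11793*(1/67064) = 11793/67064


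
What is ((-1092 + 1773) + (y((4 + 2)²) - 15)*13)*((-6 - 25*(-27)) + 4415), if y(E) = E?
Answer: 4850136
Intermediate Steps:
((-1092 + 1773) + (y((4 + 2)²) - 15)*13)*((-6 - 25*(-27)) + 4415) = ((-1092 + 1773) + ((4 + 2)² - 15)*13)*((-6 - 25*(-27)) + 4415) = (681 + (6² - 15)*13)*((-6 + 675) + 4415) = (681 + (36 - 15)*13)*(669 + 4415) = (681 + 21*13)*5084 = (681 + 273)*5084 = 954*5084 = 4850136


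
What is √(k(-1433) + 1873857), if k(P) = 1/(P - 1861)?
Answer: √2259129494262/1098 ≈ 1368.9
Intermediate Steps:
k(P) = 1/(-1861 + P)
√(k(-1433) + 1873857) = √(1/(-1861 - 1433) + 1873857) = √(1/(-3294) + 1873857) = √(-1/3294 + 1873857) = √(6172484957/3294) = √2259129494262/1098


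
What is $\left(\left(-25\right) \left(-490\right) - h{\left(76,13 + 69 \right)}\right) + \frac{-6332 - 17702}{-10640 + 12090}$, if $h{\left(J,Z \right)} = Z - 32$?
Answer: $\frac{8832983}{725} \approx 12183.0$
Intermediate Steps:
$h{\left(J,Z \right)} = -32 + Z$
$\left(\left(-25\right) \left(-490\right) - h{\left(76,13 + 69 \right)}\right) + \frac{-6332 - 17702}{-10640 + 12090} = \left(\left(-25\right) \left(-490\right) - \left(-32 + \left(13 + 69\right)\right)\right) + \frac{-6332 - 17702}{-10640 + 12090} = \left(12250 - \left(-32 + 82\right)\right) - \frac{24034}{1450} = \left(12250 - 50\right) - \frac{12017}{725} = 12200 - \frac{12017}{725} = \frac{8832983}{725}$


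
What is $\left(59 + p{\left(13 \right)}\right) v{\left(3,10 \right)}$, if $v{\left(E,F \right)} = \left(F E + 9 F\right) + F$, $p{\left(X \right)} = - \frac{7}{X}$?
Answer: $7600$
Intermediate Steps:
$v{\left(E,F \right)} = 10 F + E F$ ($v{\left(E,F \right)} = \left(E F + 9 F\right) + F = \left(9 F + E F\right) + F = 10 F + E F$)
$\left(59 + p{\left(13 \right)}\right) v{\left(3,10 \right)} = \left(59 - \frac{7}{13}\right) 10 \left(10 + 3\right) = \left(59 - \frac{7}{13}\right) 10 \cdot 13 = \left(59 - \frac{7}{13}\right) 130 = \frac{760}{13} \cdot 130 = 7600$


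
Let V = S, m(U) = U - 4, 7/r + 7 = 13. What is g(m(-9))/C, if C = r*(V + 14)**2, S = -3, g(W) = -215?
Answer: -1290/847 ≈ -1.5230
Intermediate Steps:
r = 7/6 (r = 7/(-7 + 13) = 7/6 ≈ 1.1667)
m(U) = -4 + U
V = -3
C = 847/6 (C = 7*(-3 + 14)**2/6 = (7/6)*11**2 = (7/6)*121 = 847/6 ≈ 141.17)
g(m(-9))/C = -215/847/6 = -215*6/847 = -1290/847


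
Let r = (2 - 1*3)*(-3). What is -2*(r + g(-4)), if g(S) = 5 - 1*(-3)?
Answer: -22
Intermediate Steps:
r = 3 (r = (2 - 3)*(-3) = -1*(-3) = 3)
g(S) = 8 (g(S) = 5 + 3 = 8)
-2*(r + g(-4)) = -2*(3 + 8) = -2*11 = -22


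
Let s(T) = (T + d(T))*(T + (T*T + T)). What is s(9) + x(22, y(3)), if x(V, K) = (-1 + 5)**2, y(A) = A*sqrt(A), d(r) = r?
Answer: 1798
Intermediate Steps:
y(A) = A**(3/2)
x(V, K) = 16 (x(V, K) = 4**2 = 16)
s(T) = 2*T*(T**2 + 2*T) (s(T) = (T + T)*(T + (T*T + T)) = (2*T)*(T + (T**2 + T)) = (2*T)*(T + (T + T**2)) = (2*T)*(T**2 + 2*T) = 2*T*(T**2 + 2*T))
s(9) + x(22, y(3)) = 2*9**2*(2 + 9) + 16 = 2*81*11 + 16 = 1782 + 16 = 1798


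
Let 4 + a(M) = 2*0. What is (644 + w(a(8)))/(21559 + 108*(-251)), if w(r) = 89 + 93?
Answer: -826/5549 ≈ -0.14886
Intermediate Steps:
a(M) = -4 (a(M) = -4 + 2*0 = -4 + 0 = -4)
w(r) = 182
(644 + w(a(8)))/(21559 + 108*(-251)) = (644 + 182)/(21559 + 108*(-251)) = 826/(21559 - 27108) = 826/(-5549) = 826*(-1/5549) = -826/5549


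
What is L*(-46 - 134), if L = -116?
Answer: 20880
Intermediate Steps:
L*(-46 - 134) = -116*(-46 - 134) = -116*(-180) = 20880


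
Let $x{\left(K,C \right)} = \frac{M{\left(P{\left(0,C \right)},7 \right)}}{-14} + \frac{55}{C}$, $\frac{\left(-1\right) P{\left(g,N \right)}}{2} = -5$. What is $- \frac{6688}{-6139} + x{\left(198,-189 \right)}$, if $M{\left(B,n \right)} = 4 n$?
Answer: $- \frac{199165}{165753} \approx -1.2016$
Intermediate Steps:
$P{\left(g,N \right)} = 10$ ($P{\left(g,N \right)} = \left(-2\right) \left(-5\right) = 10$)
$x{\left(K,C \right)} = -2 + \frac{55}{C}$ ($x{\left(K,C \right)} = \frac{4 \cdot 7}{-14} + \frac{55}{C} = 28 \left(- \frac{1}{14}\right) + \frac{55}{C} = -2 + \frac{55}{C}$)
$- \frac{6688}{-6139} + x{\left(198,-189 \right)} = - \frac{6688}{-6139} - \left(2 - \frac{55}{-189}\right) = \left(-6688\right) \left(- \frac{1}{6139}\right) + \left(-2 + 55 \left(- \frac{1}{189}\right)\right) = \frac{6688}{6139} - \frac{433}{189} = - \frac{199165}{165753}$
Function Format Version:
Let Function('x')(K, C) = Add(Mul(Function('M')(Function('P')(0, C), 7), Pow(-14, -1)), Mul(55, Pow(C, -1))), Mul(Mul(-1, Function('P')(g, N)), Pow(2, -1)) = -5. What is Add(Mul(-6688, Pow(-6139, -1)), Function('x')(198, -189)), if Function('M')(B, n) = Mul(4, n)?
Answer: Rational(-199165, 165753) ≈ -1.2016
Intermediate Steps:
Function('P')(g, N) = 10 (Function('P')(g, N) = Mul(-2, -5) = 10)
Function('x')(K, C) = Add(-2, Mul(55, Pow(C, -1))) (Function('x')(K, C) = Add(Mul(Mul(4, 7), Pow(-14, -1)), Mul(55, Pow(C, -1))) = Add(Mul(28, Rational(-1, 14)), Mul(55, Pow(C, -1))) = Add(-2, Mul(55, Pow(C, -1))))
Add(Mul(-6688, Pow(-6139, -1)), Function('x')(198, -189)) = Add(Mul(-6688, Pow(-6139, -1)), Add(-2, Mul(55, Pow(-189, -1)))) = Add(Mul(-6688, Rational(-1, 6139)), Add(-2, Mul(55, Rational(-1, 189)))) = Add(Rational(6688, 6139), Add(-2, Rational(-55, 189))) = Add(Rational(6688, 6139), Rational(-433, 189)) = Rational(-199165, 165753)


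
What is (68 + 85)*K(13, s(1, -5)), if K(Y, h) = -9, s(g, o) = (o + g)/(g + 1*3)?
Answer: -1377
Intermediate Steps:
s(g, o) = (g + o)/(3 + g) (s(g, o) = (g + o)/(g + 3) = (g + o)/(3 + g))
(68 + 85)*K(13, s(1, -5)) = (68 + 85)*(-9) = 153*(-9) = -1377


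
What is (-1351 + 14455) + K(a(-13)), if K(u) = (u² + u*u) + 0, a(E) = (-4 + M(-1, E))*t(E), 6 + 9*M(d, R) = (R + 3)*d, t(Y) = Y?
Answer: 1407536/81 ≈ 17377.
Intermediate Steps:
M(d, R) = -⅔ + d*(3 + R)/9 (M(d, R) = -⅔ + ((R + 3)*d)/9 = -⅔ + ((3 + R)*d)/9 = -⅔ + (d*(3 + R))/9 = -⅔ + d*(3 + R)/9)
a(E) = E*(-5 - E/9) (a(E) = (-4 + (-⅔ + (⅓)*(-1) + (⅑)*E*(-1)))*E = (-4 + (-⅔ - ⅓ - E/9))*E = (-4 + (-1 - E/9))*E = (-5 - E/9)*E = E*(-5 - E/9))
K(u) = 2*u² (K(u) = (u² + u²) + 0 = 2*u² + 0 = 2*u²)
(-1351 + 14455) + K(a(-13)) = (-1351 + 14455) + 2*((⅑)*(-13)*(-45 - 1*(-13)))² = 13104 + 2*((⅑)*(-13)*(-45 + 13))² = 13104 + 2*((⅑)*(-13)*(-32))² = 13104 + 2*(416/9)² = 13104 + 2*(173056/81) = 13104 + 346112/81 = 1407536/81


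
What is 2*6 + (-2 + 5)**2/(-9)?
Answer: 11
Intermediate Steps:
2*6 + (-2 + 5)**2/(-9) = 12 + 3**2*(-1/9) = 12 + 9*(-1/9) = 12 - 1 = 11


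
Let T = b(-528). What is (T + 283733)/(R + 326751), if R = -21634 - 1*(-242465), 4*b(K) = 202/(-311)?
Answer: 176481825/340596004 ≈ 0.51816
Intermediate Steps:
b(K) = -101/622 (b(K) = (202/(-311))/4 = (202*(-1/311))/4 = (1/4)*(-202/311) = -101/622)
T = -101/622 ≈ -0.16238
R = 220831 (R = -21634 + 242465 = 220831)
(T + 283733)/(R + 326751) = (-101/622 + 283733)/(220831 + 326751) = (176481825/622)/547582 = (176481825/622)*(1/547582) = 176481825/340596004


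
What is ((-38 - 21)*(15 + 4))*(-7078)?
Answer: 7934438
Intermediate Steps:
((-38 - 21)*(15 + 4))*(-7078) = -59*19*(-7078) = -1121*(-7078) = 7934438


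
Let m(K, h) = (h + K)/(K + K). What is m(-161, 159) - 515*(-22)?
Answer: 1824131/161 ≈ 11330.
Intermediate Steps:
m(K, h) = (K + h)/(2*K) (m(K, h) = (K + h)/((2*K)) = (K + h)*(1/(2*K)) = (K + h)/(2*K))
m(-161, 159) - 515*(-22) = (½)*(-161 + 159)/(-161) - 515*(-22) = (½)*(-1/161)*(-2) - 1*(-11330) = 1/161 + 11330 = 1824131/161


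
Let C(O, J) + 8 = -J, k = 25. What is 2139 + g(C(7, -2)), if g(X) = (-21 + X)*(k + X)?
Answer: 1626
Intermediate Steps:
C(O, J) = -8 - J
g(X) = (-21 + X)*(25 + X)
2139 + g(C(7, -2)) = 2139 + (-525 + (-8 - 1*(-2))² + 4*(-8 - 1*(-2))) = 2139 + (-525 + (-8 + 2)² + 4*(-8 + 2)) = 2139 + (-525 + (-6)² + 4*(-6)) = 2139 + (-525 + 36 - 24) = 2139 - 513 = 1626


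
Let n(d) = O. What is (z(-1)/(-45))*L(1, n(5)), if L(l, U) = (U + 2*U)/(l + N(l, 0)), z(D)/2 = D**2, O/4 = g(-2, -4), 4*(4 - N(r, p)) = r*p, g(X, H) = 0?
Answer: 0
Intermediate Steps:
N(r, p) = 4 - p*r/4 (N(r, p) = 4 - r*p/4 = 4 - p*r/4)
O = 0 (O = 4*0 = 0)
n(d) = 0
z(D) = 2*D**2
L(l, U) = 3*U/(4 + l) (L(l, U) = (U + 2*U)/(l + (4 - 1/4*0*l)) = (3*U)/(l + (4 + 0)) = (3*U)/(l + 4) = (3*U)/(4 + l) = 3*U/(4 + l))
(z(-1)/(-45))*L(1, n(5)) = ((2*(-1)**2)/(-45))*(3*0/(4 + 1)) = ((2*1)*(-1/45))*(3*0/5) = (2*(-1/45))*(3*0*(1/5)) = -2/45*0 = 0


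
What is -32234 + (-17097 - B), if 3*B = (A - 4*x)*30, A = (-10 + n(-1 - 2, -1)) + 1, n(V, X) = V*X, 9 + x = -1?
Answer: -49671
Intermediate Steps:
x = -10 (x = -9 - 1 = -10)
A = -6 (A = (-10 + (-1 - 2)*(-1)) + 1 = (-10 - 3*(-1)) + 1 = (-10 + 3) + 1 = -7 + 1 = -6)
B = 340 (B = ((-6 - 4*(-10))*30)/3 = ((-6 + 40)*30)/3 = (34*30)/3 = (⅓)*1020 = 340)
-32234 + (-17097 - B) = -32234 + (-17097 - 1*340) = -32234 + (-17097 - 340) = -32234 - 17437 = -49671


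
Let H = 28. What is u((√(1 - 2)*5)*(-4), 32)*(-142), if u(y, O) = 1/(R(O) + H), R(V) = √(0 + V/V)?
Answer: -142/29 ≈ -4.8966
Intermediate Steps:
R(V) = 1 (R(V) = √(0 + 1) = √1 = 1)
u(y, O) = 1/29 (u(y, O) = 1/(1 + 28) = 1/29)
u((√(1 - 2)*5)*(-4), 32)*(-142) = (1/29)*(-142) = -142/29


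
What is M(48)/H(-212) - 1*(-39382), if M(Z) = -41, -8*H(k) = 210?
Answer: 4135274/105 ≈ 39384.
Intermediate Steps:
H(k) = -105/4 (H(k) = -⅛*210 = -105/4)
M(48)/H(-212) - 1*(-39382) = -41/(-105/4) - 1*(-39382) = -41*(-4/105) + 39382 = 164/105 + 39382 = 4135274/105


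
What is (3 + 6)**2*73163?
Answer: 5926203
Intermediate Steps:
(3 + 6)**2*73163 = 9**2*73163 = 81*73163 = 5926203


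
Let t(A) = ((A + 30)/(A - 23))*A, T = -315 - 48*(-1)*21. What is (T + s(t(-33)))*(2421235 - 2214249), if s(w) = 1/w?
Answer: 14189097286/99 ≈ 1.4332e+8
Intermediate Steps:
T = 693 (T = -315 + 48*21 = -315 + 1008 = 693)
t(A) = A*(30 + A)/(-23 + A) (t(A) = ((30 + A)/(-23 + A))*A = A*(30 + A)/(-23 + A))
(T + s(t(-33)))*(2421235 - 2214249) = (693 + 1/(-33*(30 - 33)/(-23 - 33)))*(2421235 - 2214249) = (693 + 1/(-33*(-3)/(-56)))*206986 = (693 + 1/(-33*(-1/56)*(-3)))*206986 = (693 + 1/(-99/56))*206986 = (693 - 56/99)*206986 = (68551/99)*206986 = 14189097286/99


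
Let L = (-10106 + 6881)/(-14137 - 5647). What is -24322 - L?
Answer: -481189673/19784 ≈ -24322.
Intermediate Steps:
L = 3225/19784 (L = -3225/(-19784) = -3225*(-1/19784) = 3225/19784 ≈ 0.16301)
-24322 - L = -24322 - 1*3225/19784 = -24322 - 3225/19784 = -481189673/19784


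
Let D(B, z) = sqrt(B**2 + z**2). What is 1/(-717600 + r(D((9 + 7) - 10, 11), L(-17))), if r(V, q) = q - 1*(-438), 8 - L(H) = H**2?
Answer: -1/717443 ≈ -1.3938e-6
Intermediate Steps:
L(H) = 8 - H**2
r(V, q) = 438 + q (r(V, q) = q + 438 = 438 + q)
1/(-717600 + r(D((9 + 7) - 10, 11), L(-17))) = 1/(-717600 + (438 + (8 - 1*(-17)**2))) = 1/(-717600 + (438 + (8 - 1*289))) = 1/(-717600 + (438 + (8 - 289))) = 1/(-717600 + (438 - 281)) = 1/(-717600 + 157) = 1/(-717443) = -1/717443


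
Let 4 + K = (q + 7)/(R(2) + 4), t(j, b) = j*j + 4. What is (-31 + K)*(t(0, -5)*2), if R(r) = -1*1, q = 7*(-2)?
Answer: -896/3 ≈ -298.67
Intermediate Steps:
t(j, b) = 4 + j² (t(j, b) = j² + 4 = 4 + j²)
q = -14
R(r) = -1
K = -19/3 (K = -4 + (-14 + 7)/(-1 + 4) = -4 - 7/3 = -19/3 ≈ -6.3333)
(-31 + K)*(t(0, -5)*2) = (-31 - 19/3)*((4 + 0²)*2) = -112*(4 + 0)*2/3 = -448*2/3 = -112/3*8 = -896/3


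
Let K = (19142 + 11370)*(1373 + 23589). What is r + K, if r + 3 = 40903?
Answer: 761681444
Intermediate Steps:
K = 761640544 (K = 30512*24962 = 761640544)
r = 40900 (r = -3 + 40903 = 40900)
r + K = 40900 + 761640544 = 761681444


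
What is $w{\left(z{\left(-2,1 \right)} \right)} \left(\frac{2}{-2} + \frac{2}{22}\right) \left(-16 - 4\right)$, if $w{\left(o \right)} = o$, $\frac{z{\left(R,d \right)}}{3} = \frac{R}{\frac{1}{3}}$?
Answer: $- \frac{3600}{11} \approx -327.27$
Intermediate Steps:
$z{\left(R,d \right)} = 9 R$ ($z{\left(R,d \right)} = 3 \frac{R}{\frac{1}{3}} = 3 R \frac{1}{\frac{1}{3}} = 3 R 3 = 3 \cdot 3 R = 9 R$)
$w{\left(z{\left(-2,1 \right)} \right)} \left(\frac{2}{-2} + \frac{2}{22}\right) \left(-16 - 4\right) = 9 \left(-2\right) \left(\frac{2}{-2} + \frac{2}{22}\right) \left(-16 - 4\right) = - 18 \left(2 \left(- \frac{1}{2}\right) + 2 \cdot \frac{1}{22}\right) \left(-16 - 4\right) = - 18 \left(-1 + \frac{1}{11}\right) \left(-20\right) = \left(-18\right) \left(- \frac{10}{11}\right) \left(-20\right) = \frac{180}{11} \left(-20\right) = - \frac{3600}{11}$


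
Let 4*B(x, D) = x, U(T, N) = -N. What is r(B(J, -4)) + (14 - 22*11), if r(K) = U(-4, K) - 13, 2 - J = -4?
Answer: -485/2 ≈ -242.50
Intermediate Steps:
J = 6 (J = 2 - 1*(-4) = 2 + 4 = 6)
B(x, D) = x/4
r(K) = -13 - K (r(K) = -K - 13 = -13 - K)
r(B(J, -4)) + (14 - 22*11) = (-13 - 6/4) + (14 - 22*11) = (-13 - 1*3/2) + (14 - 242) = (-13 - 3/2) - 228 = -29/2 - 228 = -485/2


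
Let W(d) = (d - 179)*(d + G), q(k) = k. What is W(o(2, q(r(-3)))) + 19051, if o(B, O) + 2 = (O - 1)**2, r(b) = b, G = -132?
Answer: 38521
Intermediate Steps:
o(B, O) = -2 + (-1 + O)**2 (o(B, O) = -2 + (O - 1)**2 = -2 + (-1 + O)**2)
W(d) = (-179 + d)*(-132 + d) (W(d) = (d - 179)*(d - 132) = (-179 + d)*(-132 + d))
W(o(2, q(r(-3)))) + 19051 = (23628 + (-2 + (-1 - 3)**2)**2 - 311*(-2 + (-1 - 3)**2)) + 19051 = (23628 + (-2 + (-4)**2)**2 - 311*(-2 + (-4)**2)) + 19051 = (23628 + (-2 + 16)**2 - 311*(-2 + 16)) + 19051 = (23628 + 14**2 - 311*14) + 19051 = (23628 + 196 - 4354) + 19051 = 19470 + 19051 = 38521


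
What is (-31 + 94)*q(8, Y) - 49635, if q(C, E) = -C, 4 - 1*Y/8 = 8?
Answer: -50139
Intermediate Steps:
Y = -32 (Y = 32 - 8*8 = 32 - 64 = -32)
(-31 + 94)*q(8, Y) - 49635 = (-31 + 94)*(-1*8) - 49635 = 63*(-8) - 49635 = -504 - 49635 = -50139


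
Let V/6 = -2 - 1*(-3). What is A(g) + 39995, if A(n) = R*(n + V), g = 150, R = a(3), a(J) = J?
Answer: 40463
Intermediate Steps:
V = 6 (V = 6*(-2 - 1*(-3)) = 6*(-2 + 3) = 6*1 = 6)
R = 3
A(n) = 18 + 3*n (A(n) = 3*(n + 6) = 3*(6 + n) = 18 + 3*n)
A(g) + 39995 = (18 + 3*150) + 39995 = (18 + 450) + 39995 = 468 + 39995 = 40463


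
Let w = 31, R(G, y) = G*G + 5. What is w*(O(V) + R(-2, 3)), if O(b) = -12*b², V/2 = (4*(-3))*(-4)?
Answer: -3428073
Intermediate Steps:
R(G, y) = 5 + G² (R(G, y) = G² + 5 = 5 + G²)
V = 96 (V = 2*((4*(-3))*(-4)) = 2*(-12*(-4)) = 2*48 = 96)
w*(O(V) + R(-2, 3)) = 31*(-12*96² + (5 + (-2)²)) = 31*(-12*9216 + (5 + 4)) = 31*(-110592 + 9) = 31*(-110583) = -3428073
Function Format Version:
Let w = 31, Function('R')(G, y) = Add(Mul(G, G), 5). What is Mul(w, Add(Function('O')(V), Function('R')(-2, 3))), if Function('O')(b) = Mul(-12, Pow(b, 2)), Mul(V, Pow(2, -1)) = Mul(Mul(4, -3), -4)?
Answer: -3428073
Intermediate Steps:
Function('R')(G, y) = Add(5, Pow(G, 2)) (Function('R')(G, y) = Add(Pow(G, 2), 5) = Add(5, Pow(G, 2)))
V = 96 (V = Mul(2, Mul(Mul(4, -3), -4)) = Mul(2, Mul(-12, -4)) = Mul(2, 48) = 96)
Mul(w, Add(Function('O')(V), Function('R')(-2, 3))) = Mul(31, Add(Mul(-12, Pow(96, 2)), Add(5, Pow(-2, 2)))) = Mul(31, Add(Mul(-12, 9216), Add(5, 4))) = Mul(31, Add(-110592, 9)) = Mul(31, -110583) = -3428073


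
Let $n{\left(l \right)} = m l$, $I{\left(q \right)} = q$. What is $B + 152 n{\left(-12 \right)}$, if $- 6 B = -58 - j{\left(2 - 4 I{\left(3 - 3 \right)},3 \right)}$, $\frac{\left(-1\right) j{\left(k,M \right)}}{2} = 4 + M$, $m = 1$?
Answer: $- \frac{5450}{3} \approx -1816.7$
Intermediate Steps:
$j{\left(k,M \right)} = -8 - 2 M$ ($j{\left(k,M \right)} = - 2 \left(4 + M\right) = -8 - 2 M$)
$n{\left(l \right)} = l$ ($n{\left(l \right)} = 1 l = l$)
$B = \frac{22}{3}$ ($B = - \frac{-58 - \left(-8 - 6\right)}{6} = - \frac{-58 - -14}{6} = - \frac{-58 + 14}{6} = \left(- \frac{1}{6}\right) \left(-44\right) = \frac{22}{3} \approx 7.3333$)
$B + 152 n{\left(-12 \right)} = \frac{22}{3} + 152 \left(-12\right) = \frac{22}{3} - 1824 = - \frac{5450}{3}$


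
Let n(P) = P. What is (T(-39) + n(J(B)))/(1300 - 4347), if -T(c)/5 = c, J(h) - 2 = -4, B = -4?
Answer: -193/3047 ≈ -0.063341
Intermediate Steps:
J(h) = -2 (J(h) = 2 - 4 = -2)
T(c) = -5*c
(T(-39) + n(J(B)))/(1300 - 4347) = (-5*(-39) - 2)/(1300 - 4347) = (195 - 2)/(-3047) = 193*(-1/3047) = -193/3047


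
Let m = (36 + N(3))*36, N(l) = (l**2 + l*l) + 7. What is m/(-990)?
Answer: -122/55 ≈ -2.2182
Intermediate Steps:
N(l) = 7 + 2*l**2 (N(l) = (l**2 + l**2) + 7 = 2*l**2 + 7 = 7 + 2*l**2)
m = 2196 (m = (36 + (7 + 2*3**2))*36 = (36 + (7 + 2*9))*36 = (36 + (7 + 18))*36 = (36 + 25)*36 = 61*36 = 2196)
m/(-990) = 2196/(-990) = 2196*(-1/990) = -122/55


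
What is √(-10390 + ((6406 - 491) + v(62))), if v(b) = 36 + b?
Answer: I*√4377 ≈ 66.159*I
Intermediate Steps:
√(-10390 + ((6406 - 491) + v(62))) = √(-10390 + ((6406 - 491) + (36 + 62))) = √(-10390 + (5915 + 98)) = √(-10390 + 6013) = √(-4377) = I*√4377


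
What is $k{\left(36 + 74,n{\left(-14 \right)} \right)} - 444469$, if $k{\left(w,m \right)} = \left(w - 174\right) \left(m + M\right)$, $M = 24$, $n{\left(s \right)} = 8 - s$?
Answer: $-447413$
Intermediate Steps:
$k{\left(w,m \right)} = \left(-174 + w\right) \left(24 + m\right)$ ($k{\left(w,m \right)} = \left(w - 174\right) \left(m + 24\right) = \left(-174 + w\right) \left(24 + m\right)$)
$k{\left(36 + 74,n{\left(-14 \right)} \right)} - 444469 = \left(-4176 - 174 \left(8 - -14\right) + 24 \left(36 + 74\right) + \left(8 - -14\right) \left(36 + 74\right)\right) - 444469 = \left(-4176 - 174 \left(8 + 14\right) + 24 \cdot 110 + \left(8 + 14\right) 110\right) - 444469 = \left(-4176 - 3828 + 2640 + 22 \cdot 110\right) - 444469 = \left(-4176 - 3828 + 2640 + 2420\right) - 444469 = -2944 - 444469 = -447413$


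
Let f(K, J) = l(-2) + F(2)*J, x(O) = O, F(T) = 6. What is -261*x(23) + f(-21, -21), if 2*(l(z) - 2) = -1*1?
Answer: -12255/2 ≈ -6127.5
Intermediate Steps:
l(z) = 3/2 (l(z) = 2 + (-1*1)/2 = 2 + (½)*(-1) = 2 - ½ = 3/2)
f(K, J) = 3/2 + 6*J
-261*x(23) + f(-21, -21) = -261*23 + (3/2 + 6*(-21)) = -6003 + (3/2 - 126) = -6003 - 249/2 = -12255/2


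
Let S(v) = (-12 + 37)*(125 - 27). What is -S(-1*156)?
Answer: -2450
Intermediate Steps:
S(v) = 2450 (S(v) = 25*98 = 2450)
-S(-1*156) = -1*2450 = -2450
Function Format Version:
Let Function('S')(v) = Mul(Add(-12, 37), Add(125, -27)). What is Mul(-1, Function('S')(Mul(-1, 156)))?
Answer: -2450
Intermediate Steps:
Function('S')(v) = 2450 (Function('S')(v) = Mul(25, 98) = 2450)
Mul(-1, Function('S')(Mul(-1, 156))) = Mul(-1, 2450) = -2450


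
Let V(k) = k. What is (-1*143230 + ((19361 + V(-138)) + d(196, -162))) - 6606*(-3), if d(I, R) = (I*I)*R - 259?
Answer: -6327840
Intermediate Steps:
d(I, R) = -259 + R*I² (d(I, R) = I²*R - 259 = R*I² - 259 = -259 + R*I²)
(-1*143230 + ((19361 + V(-138)) + d(196, -162))) - 6606*(-3) = (-1*143230 + ((19361 - 138) + (-259 - 162*196²))) - 6606*(-3) = (-143230 + (19223 + (-259 - 162*38416))) + 19818 = (-143230 + (19223 + (-259 - 6223392))) + 19818 = (-143230 + (19223 - 6223651)) + 19818 = (-143230 - 6204428) + 19818 = -6347658 + 19818 = -6327840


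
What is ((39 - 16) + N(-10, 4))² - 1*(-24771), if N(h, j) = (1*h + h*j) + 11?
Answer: 25027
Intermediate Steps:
N(h, j) = 11 + h + h*j (N(h, j) = (h + h*j) + 11 = 11 + h + h*j)
((39 - 16) + N(-10, 4))² - 1*(-24771) = ((39 - 16) + (11 - 10 - 10*4))² - 1*(-24771) = (23 + (11 - 10 - 40))² + 24771 = (23 - 39)² + 24771 = (-16)² + 24771 = 256 + 24771 = 25027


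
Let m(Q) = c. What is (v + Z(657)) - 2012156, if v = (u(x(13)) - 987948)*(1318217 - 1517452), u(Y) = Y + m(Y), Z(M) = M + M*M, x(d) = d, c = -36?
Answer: 196836822335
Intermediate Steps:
m(Q) = -36
Z(M) = M + M²
u(Y) = -36 + Y (u(Y) = Y - 36 = -36 + Y)
v = 196838402185 (v = ((-36 + 13) - 987948)*(1318217 - 1517452) = (-23 - 987948)*(-199235) = -987971*(-199235) = 196838402185)
(v + Z(657)) - 2012156 = (196838402185 + 657*(1 + 657)) - 2012156 = (196838402185 + 657*658) - 2012156 = (196838402185 + 432306) - 2012156 = 196838834491 - 2012156 = 196836822335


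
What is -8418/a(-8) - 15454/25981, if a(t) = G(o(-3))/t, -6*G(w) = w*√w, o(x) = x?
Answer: -15454/25981 - 44896*I*√3 ≈ -0.59482 - 77762.0*I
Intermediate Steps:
G(w) = -w^(3/2)/6 (G(w) = -w*√w/6 = -w^(3/2)/6)
a(t) = I*√3/(2*t) (a(t) = (-(-1)*I*√3/2)/t = (I*√3/2)/t = I*√3/(2*t))
-8418/a(-8) - 15454/25981 = -8418*16*I*√3/3 - 15454/25981 = -44896*I*√3 - 15454/25981 = -15454/25981 - 44896*I*√3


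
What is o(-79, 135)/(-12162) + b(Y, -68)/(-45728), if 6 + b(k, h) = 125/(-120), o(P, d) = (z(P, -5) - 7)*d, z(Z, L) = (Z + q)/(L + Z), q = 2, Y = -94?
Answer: 150559043/2224575744 ≈ 0.067680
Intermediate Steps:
z(Z, L) = (2 + Z)/(L + Z) (z(Z, L) = (Z + 2)/(L + Z) = (2 + Z)/(L + Z))
o(P, d) = d*(-7 + (2 + P)/(-5 + P)) (o(P, d) = ((2 + P)/(-5 + P) - 7)*d = (-7 + (2 + P)/(-5 + P))*d = d*(-7 + (2 + P)/(-5 + P)))
b(k, h) = -169/24 (b(k, h) = -6 + 125/(-120) = -6 + 125*(-1/120) = -6 - 25/24 = -169/24)
o(-79, 135)/(-12162) + b(Y, -68)/(-45728) = (135*(37 - 6*(-79))/(-5 - 79))/(-12162) - 169/24/(-45728) = (135*(37 + 474)/(-84))*(-1/12162) - 169/24*(-1/45728) = (135*(-1/84)*511)*(-1/12162) + 169/1097472 = -3285/4*(-1/12162) + 169/1097472 = 1095/16216 + 169/1097472 = 150559043/2224575744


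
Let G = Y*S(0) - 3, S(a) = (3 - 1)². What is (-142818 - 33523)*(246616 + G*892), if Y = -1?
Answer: -42387438852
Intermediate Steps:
S(a) = 4 (S(a) = 2² = 4)
G = -7 (G = -1*4 - 3 = -4 - 3 = -7)
(-142818 - 33523)*(246616 + G*892) = (-142818 - 33523)*(246616 - 7*892) = -176341*(246616 - 6244) = -176341*240372 = -42387438852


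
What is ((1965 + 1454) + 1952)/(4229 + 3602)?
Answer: 131/191 ≈ 0.68586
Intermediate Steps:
((1965 + 1454) + 1952)/(4229 + 3602) = (3419 + 1952)/7831 = 5371*(1/7831) = 131/191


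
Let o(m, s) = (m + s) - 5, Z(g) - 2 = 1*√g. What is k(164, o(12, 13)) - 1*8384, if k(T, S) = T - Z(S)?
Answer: -8222 - 2*√5 ≈ -8226.5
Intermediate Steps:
Z(g) = 2 + √g (Z(g) = 2 + 1*√g = 2 + √g)
o(m, s) = -5 + m + s
k(T, S) = -2 + T - √S (k(T, S) = T - (2 + √S) = T + (-2 - √S) = -2 + T - √S)
k(164, o(12, 13)) - 1*8384 = (-2 + 164 - √(-5 + 12 + 13)) - 1*8384 = (-2 + 164 - √20) - 8384 = (-2 + 164 - 2*√5) - 8384 = (162 - 2*√5) - 8384 = -8222 - 2*√5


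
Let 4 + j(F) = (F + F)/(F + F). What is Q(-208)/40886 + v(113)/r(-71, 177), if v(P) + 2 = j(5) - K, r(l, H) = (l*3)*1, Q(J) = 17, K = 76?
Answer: 1105129/2902906 ≈ 0.38070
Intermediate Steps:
j(F) = -3 (j(F) = -4 + (F + F)/(F + F) = -4 + (2*F)/((2*F)) = -4 + (2*F)*(1/(2*F)) = -4 + 1 = -3)
r(l, H) = 3*l (r(l, H) = (3*l)*1 = 3*l)
v(P) = -81 (v(P) = -2 + (-3 - 1*76) = -2 + (-3 - 76) = -2 - 79 = -81)
Q(-208)/40886 + v(113)/r(-71, 177) = 17/40886 - 81/(3*(-71)) = 17*(1/40886) - 81/(-213) = 17/40886 - 81*(-1/213) = 17/40886 + 27/71 = 1105129/2902906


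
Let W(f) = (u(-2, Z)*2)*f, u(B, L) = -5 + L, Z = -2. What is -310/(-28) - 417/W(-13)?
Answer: 799/91 ≈ 8.7802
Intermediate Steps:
W(f) = -14*f (W(f) = ((-5 - 2)*2)*f = (-7*2)*f = -14*f)
-310/(-28) - 417/W(-13) = -310/(-28) - 417/((-14*(-13))) = -310*(-1/28) - 417/182 = 155/14 - 417*1/182 = 155/14 - 417/182 = 799/91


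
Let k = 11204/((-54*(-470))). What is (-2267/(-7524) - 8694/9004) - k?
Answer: -13202552521/11940249420 ≈ -1.1057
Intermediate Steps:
k = 2801/6345 (k = 11204/25380 = 11204*(1/25380) = 2801/6345 ≈ 0.44145)
(-2267/(-7524) - 8694/9004) - k = (-2267/(-7524) - 8694/9004) - 1*2801/6345 = (-2267*(-1/7524) - 8694*1/9004) - 2801/6345 = (2267/7524 - 4347/4502) - 2801/6345 = -11250397/16936524 - 2801/6345 = -13202552521/11940249420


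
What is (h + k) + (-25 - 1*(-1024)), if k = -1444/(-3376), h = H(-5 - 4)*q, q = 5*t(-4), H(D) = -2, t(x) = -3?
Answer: 868837/844 ≈ 1029.4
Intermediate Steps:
q = -15 (q = 5*(-3) = -15)
h = 30 (h = -2*(-15) = 30)
k = 361/844 (k = -1444*(-1/3376) = 361/844 ≈ 0.42773)
(h + k) + (-25 - 1*(-1024)) = (30 + 361/844) + (-25 - 1*(-1024)) = 25681/844 + (-25 + 1024) = 25681/844 + 999 = 868837/844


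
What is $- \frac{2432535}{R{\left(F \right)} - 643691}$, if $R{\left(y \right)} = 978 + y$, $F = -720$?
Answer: $\frac{347505}{91919} \approx 3.7806$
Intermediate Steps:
$- \frac{2432535}{R{\left(F \right)} - 643691} = - \frac{2432535}{\left(978 - 720\right) - 643691} = - \frac{2432535}{258 - 643691} = - \frac{2432535}{-643433} = \left(-2432535\right) \left(- \frac{1}{643433}\right) = \frac{347505}{91919}$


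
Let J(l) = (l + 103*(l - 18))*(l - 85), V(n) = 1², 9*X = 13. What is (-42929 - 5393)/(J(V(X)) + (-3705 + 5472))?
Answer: -48322/148767 ≈ -0.32482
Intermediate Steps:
X = 13/9 (X = (⅑)*13 = 13/9 ≈ 1.4444)
V(n) = 1
J(l) = (-1854 + 104*l)*(-85 + l) (J(l) = (l + 103*(-18 + l))*(-85 + l) = (l + (-1854 + 103*l))*(-85 + l) = (-1854 + 104*l)*(-85 + l))
(-42929 - 5393)/(J(V(X)) + (-3705 + 5472)) = (-42929 - 5393)/((157590 - 10694*1 + 104*1²) + (-3705 + 5472)) = -48322/((157590 - 10694 + 104*1) + 1767) = -48322/((157590 - 10694 + 104) + 1767) = -48322/(147000 + 1767) = -48322/148767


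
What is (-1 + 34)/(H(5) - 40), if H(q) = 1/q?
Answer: -165/199 ≈ -0.82915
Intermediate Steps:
(-1 + 34)/(H(5) - 40) = (-1 + 34)/(1/5 - 40) = 33/(1/5 - 40) = 33/(-199/5) = -5/199*33 = -165/199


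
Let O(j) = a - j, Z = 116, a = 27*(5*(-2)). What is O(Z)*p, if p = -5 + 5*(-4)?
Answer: 9650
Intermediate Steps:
a = -270 (a = 27*(-10) = -270)
O(j) = -270 - j
p = -25 (p = -5 - 20 = -25)
O(Z)*p = (-270 - 1*116)*(-25) = (-270 - 116)*(-25) = -386*(-25) = 9650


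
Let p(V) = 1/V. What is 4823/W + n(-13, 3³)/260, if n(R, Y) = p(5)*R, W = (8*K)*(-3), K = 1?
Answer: -120581/600 ≈ -200.97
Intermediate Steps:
W = -24 (W = (8*1)*(-3) = 8*(-3) = -24)
n(R, Y) = R/5
4823/W + n(-13, 3³)/260 = 4823/(-24) + ((⅕)*(-13))/260 = 4823*(-1/24) - 13/5*1/260 = -4823/24 - 1/100 = -120581/600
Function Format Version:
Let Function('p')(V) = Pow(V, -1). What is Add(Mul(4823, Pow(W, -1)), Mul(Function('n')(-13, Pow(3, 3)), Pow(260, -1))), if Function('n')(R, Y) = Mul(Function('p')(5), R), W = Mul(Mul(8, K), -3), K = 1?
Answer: Rational(-120581, 600) ≈ -200.97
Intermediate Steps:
W = -24 (W = Mul(Mul(8, 1), -3) = Mul(8, -3) = -24)
Function('n')(R, Y) = Mul(Rational(1, 5), R) (Function('n')(R, Y) = Mul(Pow(5, -1), R) = Mul(Rational(1, 5), R))
Add(Mul(4823, Pow(W, -1)), Mul(Function('n')(-13, Pow(3, 3)), Pow(260, -1))) = Add(Mul(4823, Pow(-24, -1)), Mul(Mul(Rational(1, 5), -13), Pow(260, -1))) = Add(Mul(4823, Rational(-1, 24)), Mul(Rational(-13, 5), Rational(1, 260))) = Add(Rational(-4823, 24), Rational(-1, 100)) = Rational(-120581, 600)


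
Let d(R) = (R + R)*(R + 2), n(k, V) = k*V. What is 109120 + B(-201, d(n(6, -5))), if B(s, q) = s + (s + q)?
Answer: 110398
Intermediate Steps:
n(k, V) = V*k
d(R) = 2*R*(2 + R) (d(R) = (2*R)*(2 + R) = 2*R*(2 + R))
B(s, q) = q + 2*s (B(s, q) = s + (q + s) = q + 2*s)
109120 + B(-201, d(n(6, -5))) = 109120 + (2*(-5*6)*(2 - 5*6) + 2*(-201)) = 109120 + (2*(-30)*(2 - 30) - 402) = 109120 + (2*(-30)*(-28) - 402) = 109120 + (1680 - 402) = 109120 + 1278 = 110398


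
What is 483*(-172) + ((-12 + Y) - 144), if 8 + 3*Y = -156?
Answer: -249860/3 ≈ -83287.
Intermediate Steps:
Y = -164/3 (Y = -8/3 + (⅓)*(-156) = -8/3 - 52 = -164/3 ≈ -54.667)
483*(-172) + ((-12 + Y) - 144) = 483*(-172) + ((-12 - 164/3) - 144) = -83076 + (-200/3 - 144) = -83076 - 632/3 = -249860/3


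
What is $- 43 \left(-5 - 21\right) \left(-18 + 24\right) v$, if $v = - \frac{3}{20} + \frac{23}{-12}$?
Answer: $- \frac{69316}{5} \approx -13863.0$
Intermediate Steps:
$v = - \frac{31}{15}$ ($v = \left(-3\right) \frac{1}{20} + 23 \left(- \frac{1}{12}\right) = - \frac{3}{20} - \frac{23}{12} = - \frac{31}{15} \approx -2.0667$)
$- 43 \left(-5 - 21\right) \left(-18 + 24\right) v = - 43 \left(-5 - 21\right) \left(-18 + 24\right) \left(- \frac{31}{15}\right) = - 43 \left(\left(-26\right) 6\right) \left(- \frac{31}{15}\right) = \left(-43\right) \left(-156\right) \left(- \frac{31}{15}\right) = 6708 \left(- \frac{31}{15}\right) = - \frac{69316}{5}$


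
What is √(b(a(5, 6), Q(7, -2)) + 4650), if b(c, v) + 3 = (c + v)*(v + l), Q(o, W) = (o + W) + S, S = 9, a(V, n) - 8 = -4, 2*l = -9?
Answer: √4818 ≈ 69.412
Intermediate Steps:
l = -9/2 (l = (½)*(-9) = -9/2 ≈ -4.5000)
a(V, n) = 4 (a(V, n) = 8 - 4 = 4)
Q(o, W) = 9 + W + o (Q(o, W) = (o + W) + 9 = (W + o) + 9 = 9 + W + o)
b(c, v) = -3 + (-9/2 + v)*(c + v) (b(c, v) = -3 + (c + v)*(v - 9/2) = -3 + (c + v)*(-9/2 + v) = -3 + (-9/2 + v)*(c + v))
√(b(a(5, 6), Q(7, -2)) + 4650) = √((-3 + (9 - 2 + 7)² - 9/2*4 - 9*(9 - 2 + 7)/2 + 4*(9 - 2 + 7)) + 4650) = √((-3 + 14² - 18 - 9/2*14 + 4*14) + 4650) = √((-3 + 196 - 18 - 63 + 56) + 4650) = √(168 + 4650) = √4818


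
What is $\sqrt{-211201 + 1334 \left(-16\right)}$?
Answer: $i \sqrt{232545} \approx 482.23 i$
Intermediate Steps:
$\sqrt{-211201 + 1334 \left(-16\right)} = \sqrt{-211201 - 21344} = \sqrt{-232545} = i \sqrt{232545}$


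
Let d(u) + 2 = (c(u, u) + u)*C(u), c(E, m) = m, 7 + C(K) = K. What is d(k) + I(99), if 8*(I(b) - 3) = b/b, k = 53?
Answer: 39017/8 ≈ 4877.1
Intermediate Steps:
C(K) = -7 + K
I(b) = 25/8 (I(b) = 3 + (b/b)/8 = 3 + (⅛)*1 = 3 + ⅛ = 25/8)
d(u) = -2 + 2*u*(-7 + u) (d(u) = -2 + (u + u)*(-7 + u) = -2 + (2*u)*(-7 + u) = -2 + 2*u*(-7 + u))
d(k) + I(99) = (-2 + 2*53*(-7 + 53)) + 25/8 = (-2 + 2*53*46) + 25/8 = (-2 + 4876) + 25/8 = 4874 + 25/8 = 39017/8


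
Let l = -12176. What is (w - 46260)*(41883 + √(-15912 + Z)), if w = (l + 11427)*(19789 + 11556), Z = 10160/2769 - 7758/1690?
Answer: -985241661195 - 4704733*I*√3050252811555/2769 ≈ -9.8524e+11 - 2.9674e+9*I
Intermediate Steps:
Z = -165827/179985 (Z = 10160*(1/2769) - 7758*1/1690 = 10160/2769 - 3879/845 = -165827/179985 ≈ -0.92134)
w = -23477405 (w = (-12176 + 11427)*(19789 + 11556) = -749*31345 = -23477405)
(w - 46260)*(41883 + √(-15912 + Z)) = (-23477405 - 46260)*(41883 + √(-15912 - 165827/179985)) = -23523665*(41883 + √(-2864087147/179985)) = -23523665*(41883 + I*√3050252811555/13845) = -985241661195 - 4704733*I*√3050252811555/2769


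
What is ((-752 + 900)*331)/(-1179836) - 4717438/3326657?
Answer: -1432192363321/981227422063 ≈ -1.4596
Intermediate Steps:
((-752 + 900)*331)/(-1179836) - 4717438/3326657 = (148*331)*(-1/1179836) - 4717438*1/3326657 = 48988*(-1/1179836) - 4717438/3326657 = -12247/294959 - 4717438/3326657 = -1432192363321/981227422063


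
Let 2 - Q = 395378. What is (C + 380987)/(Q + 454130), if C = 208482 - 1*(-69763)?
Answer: 329616/29377 ≈ 11.220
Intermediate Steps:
Q = -395376 (Q = 2 - 1*395378 = 2 - 395378 = -395376)
C = 278245 (C = 208482 + 69763 = 278245)
(C + 380987)/(Q + 454130) = (278245 + 380987)/(-395376 + 454130) = 659232/58754 = 659232*(1/58754) = 329616/29377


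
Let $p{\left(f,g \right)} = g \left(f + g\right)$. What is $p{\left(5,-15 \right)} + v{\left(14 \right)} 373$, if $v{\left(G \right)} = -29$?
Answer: $-10667$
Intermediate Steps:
$p{\left(5,-15 \right)} + v{\left(14 \right)} 373 = - 15 \left(5 - 15\right) - 10817 = \left(-15\right) \left(-10\right) - 10817 = 150 - 10817 = -10667$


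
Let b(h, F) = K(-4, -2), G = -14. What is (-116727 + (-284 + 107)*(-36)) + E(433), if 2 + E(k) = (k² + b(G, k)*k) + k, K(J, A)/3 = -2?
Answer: 74967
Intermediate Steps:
K(J, A) = -6 (K(J, A) = 3*(-2) = -6)
b(h, F) = -6
E(k) = -2 + k² - 5*k (E(k) = -2 + ((k² - 6*k) + k) = -2 + (k² - 5*k) = -2 + k² - 5*k)
(-116727 + (-284 + 107)*(-36)) + E(433) = (-116727 + (-284 + 107)*(-36)) + (-2 + 433² - 5*433) = (-116727 - 177*(-36)) + (-2 + 187489 - 2165) = (-116727 + 6372) + 185322 = -110355 + 185322 = 74967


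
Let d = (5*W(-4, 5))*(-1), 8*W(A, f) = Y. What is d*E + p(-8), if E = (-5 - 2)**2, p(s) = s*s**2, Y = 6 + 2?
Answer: -757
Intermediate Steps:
Y = 8
W(A, f) = 1 (W(A, f) = (1/8)*8 = 1)
p(s) = s**3
E = 49 (E = (-7)**2 = 49)
d = -5 (d = (5*1)*(-1) = 5*(-1) = -5)
d*E + p(-8) = -5*49 + (-8)**3 = -245 - 512 = -757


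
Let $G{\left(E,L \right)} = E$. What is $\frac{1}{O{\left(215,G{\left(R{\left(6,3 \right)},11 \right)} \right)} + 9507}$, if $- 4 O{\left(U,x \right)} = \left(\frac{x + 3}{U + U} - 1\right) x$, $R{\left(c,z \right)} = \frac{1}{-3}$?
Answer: $\frac{7740}{73583539} \approx 0.00010519$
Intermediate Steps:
$R{\left(c,z \right)} = - \frac{1}{3}$
$O{\left(U,x \right)} = - \frac{x \left(-1 + \frac{3 + x}{2 U}\right)}{4}$ ($O{\left(U,x \right)} = - \frac{\left(\frac{x + 3}{U + U} - 1\right) x}{4} = - \frac{\left(\frac{3 + x}{2 U} - 1\right) x}{4} = - \frac{\left(-1 + \frac{3 + x}{2 U}\right) x}{4} = - \frac{x \left(-1 + \frac{3 + x}{2 U}\right)}{4}$)
$\frac{1}{O{\left(215,G{\left(R{\left(6,3 \right)},11 \right)} \right)} + 9507} = \frac{1}{\frac{1}{8} \left(- \frac{1}{3}\right) \frac{1}{215} \left(-3 - - \frac{1}{3} + 2 \cdot 215\right) + 9507} = \frac{1}{\frac{1}{8} \left(- \frac{1}{3}\right) \frac{1}{215} \left(-3 + \frac{1}{3} + 430\right) + 9507} = \frac{1}{\frac{1}{8} \left(- \frac{1}{3}\right) \frac{1}{215} \cdot \frac{1282}{3} + 9507} = \frac{1}{- \frac{641}{7740} + 9507} = \frac{1}{\frac{73583539}{7740}} = \frac{7740}{73583539}$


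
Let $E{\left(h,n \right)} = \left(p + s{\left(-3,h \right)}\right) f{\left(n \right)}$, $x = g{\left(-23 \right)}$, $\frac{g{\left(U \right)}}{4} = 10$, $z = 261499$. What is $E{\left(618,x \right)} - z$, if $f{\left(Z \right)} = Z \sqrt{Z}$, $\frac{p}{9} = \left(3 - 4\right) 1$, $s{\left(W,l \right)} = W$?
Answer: $-261499 - 960 \sqrt{10} \approx -2.6454 \cdot 10^{5}$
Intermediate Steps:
$p = -9$ ($p = 9 \left(3 - 4\right) 1 = 9 \left(\left(-1\right) 1\right) = 9 \left(-1\right) = -9$)
$g{\left(U \right)} = 40$ ($g{\left(U \right)} = 4 \cdot 10 = 40$)
$x = 40$
$f{\left(Z \right)} = Z^{\frac{3}{2}}$
$E{\left(h,n \right)} = - 12 n^{\frac{3}{2}}$ ($E{\left(h,n \right)} = \left(-9 - 3\right) n^{\frac{3}{2}} = - 12 n^{\frac{3}{2}}$)
$E{\left(618,x \right)} - z = - 12 \cdot 40^{\frac{3}{2}} - 261499 = - 12 \cdot 80 \sqrt{10} - 261499 = - 960 \sqrt{10} - 261499 = -261499 - 960 \sqrt{10}$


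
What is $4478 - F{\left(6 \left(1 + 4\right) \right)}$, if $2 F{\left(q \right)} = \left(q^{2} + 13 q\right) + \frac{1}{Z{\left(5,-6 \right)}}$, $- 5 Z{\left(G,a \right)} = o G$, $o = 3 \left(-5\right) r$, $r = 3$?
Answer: $\frac{344969}{90} \approx 3833.0$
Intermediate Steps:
$o = -45$ ($o = 3 \left(-5\right) 3 = \left(-15\right) 3 = -45$)
$Z{\left(G,a \right)} = 9 G$ ($Z{\left(G,a \right)} = - \frac{\left(-45\right) G}{5} = 9 G$)
$F{\left(q \right)} = \frac{1}{90} + \frac{q^{2}}{2} + \frac{13 q}{2}$ ($F{\left(q \right)} = \frac{\left(q^{2} + 13 q\right) + \frac{1}{9 \cdot 5}}{2} = \frac{\left(q^{2} + 13 q\right) + \frac{1}{45}}{2} = \frac{\frac{1}{45} + q^{2} + 13 q}{2} = \frac{1}{90} + \frac{q^{2}}{2} + \frac{13 q}{2}$)
$4478 - F{\left(6 \left(1 + 4\right) \right)} = 4478 - \left(\frac{1}{90} + \frac{6 \left(1 + 4\right) \left(13 + 6 \left(1 + 4\right)\right)}{2}\right) = 4478 - \left(\frac{1}{90} + \frac{6 \cdot 5 \left(13 + 6 \cdot 5\right)}{2}\right) = 4478 - \left(\frac{1}{90} + \frac{1}{2} \cdot 30 \left(13 + 30\right)\right) = 4478 - \left(\frac{1}{90} + \frac{1}{2} \cdot 30 \cdot 43\right) = 4478 - \left(\frac{1}{90} + 645\right) = 4478 - \frac{58051}{90} = \frac{344969}{90}$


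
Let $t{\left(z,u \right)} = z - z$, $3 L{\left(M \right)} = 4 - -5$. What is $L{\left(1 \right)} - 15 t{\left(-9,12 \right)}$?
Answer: $3$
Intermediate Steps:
$L{\left(M \right)} = 3$ ($L{\left(M \right)} = \frac{4 - -5}{3} = \frac{4 + 5}{3} = \frac{1}{3} \cdot 9 = 3$)
$t{\left(z,u \right)} = 0$
$L{\left(1 \right)} - 15 t{\left(-9,12 \right)} = 3 - 0 = 3 + 0 = 3$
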